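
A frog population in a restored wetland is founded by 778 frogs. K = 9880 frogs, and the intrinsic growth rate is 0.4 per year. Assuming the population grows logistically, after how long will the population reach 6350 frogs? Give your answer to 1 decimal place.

A = (K − N₀)/N₀ = (9880 − 778)/778 = 11.699.
Solve 9880/(1 + 11.699·e^(−0.4t)) = 6350: 1 + 11.699·e^(−0.4t) = 1.5559, so e^(−0.4t) = 0.0475164.
−0.4·t = ln(0.0475164) = -3.0467, so t = 3.0467/0.4 = 7.6167.

7.6 years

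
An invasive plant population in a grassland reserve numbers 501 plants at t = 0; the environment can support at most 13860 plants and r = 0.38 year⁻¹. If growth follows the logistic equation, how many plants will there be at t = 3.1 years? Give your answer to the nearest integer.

A = (K − N₀)/N₀ = (13860 − 501)/501 = 26.665.
N(t) = K/(1 + A·e^(−rt)) = 13860/(1 + 26.665×e^(−0.38×3.1)).
e^(−1.178) = 0.30789; denominator = 1 + 26.665×0.30789 = 9.2099.
N = 13860/9.2099 = 1504.9.

1505 plants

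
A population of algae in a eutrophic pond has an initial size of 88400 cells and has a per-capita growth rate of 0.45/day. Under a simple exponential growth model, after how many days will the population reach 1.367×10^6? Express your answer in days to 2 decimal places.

Set N₀·e^(rt) = 1.367×10^6: e^(0.45·t) = 1.367×10^6/88400 = 15.464.
0.45·t = ln(15.464) = 2.7385, so t = 2.7385/0.45 = 6.0856.

6.09 days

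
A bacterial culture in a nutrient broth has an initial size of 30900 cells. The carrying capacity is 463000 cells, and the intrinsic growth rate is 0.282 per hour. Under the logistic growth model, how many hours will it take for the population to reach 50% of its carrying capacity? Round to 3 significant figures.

9.35 hours

A = (K − N₀)/N₀ = (463000 − 30900)/30900 = 13.984.
Solve 463000/(1 + 13.984·e^(−0.282t)) = 231500: 1 + 13.984·e^(−0.282t) = 2, so e^(−0.282t) = 0.0715112.
−0.282·t = ln(0.0715112) = -2.6379, so t = 2.6379/0.282 = 9.3543.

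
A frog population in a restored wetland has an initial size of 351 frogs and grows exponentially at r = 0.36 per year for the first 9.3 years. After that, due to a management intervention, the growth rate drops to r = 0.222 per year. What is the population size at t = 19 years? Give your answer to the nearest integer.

Phase 1: N(9.3) = 351·e^(0.36×9.3) = 351·e^3.348 = 9984.47.
Phase 2 runs for 19 − 9.3 = 9.7 years at r = 0.222.
N(19) = 9984.47·e^(0.222×9.7) = 9984.47·e^2.153 = 86007.2.

86007 frogs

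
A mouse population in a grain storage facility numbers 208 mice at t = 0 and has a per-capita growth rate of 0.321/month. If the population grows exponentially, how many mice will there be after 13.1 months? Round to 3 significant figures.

13900 mice

N(t) = N₀·e^(rt) = 208 × e^(0.321×13.1) = 208 × e^4.205.
e^4.205 ≈ 67.027, so N ≈ 208 × 67.027 = 13941.7.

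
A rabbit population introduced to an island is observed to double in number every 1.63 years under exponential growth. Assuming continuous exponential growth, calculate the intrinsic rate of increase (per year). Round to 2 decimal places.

r = ln(2)/t_d = 0.6931/1.63 = 0.42524.

0.43 per year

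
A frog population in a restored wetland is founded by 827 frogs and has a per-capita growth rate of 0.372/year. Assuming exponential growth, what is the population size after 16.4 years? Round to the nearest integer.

369019 frogs

N(t) = N₀·e^(rt) = 827 × e^(0.372×16.4) = 827 × e^6.101.
e^6.101 ≈ 446.21, so N ≈ 827 × 446.21 = 369019.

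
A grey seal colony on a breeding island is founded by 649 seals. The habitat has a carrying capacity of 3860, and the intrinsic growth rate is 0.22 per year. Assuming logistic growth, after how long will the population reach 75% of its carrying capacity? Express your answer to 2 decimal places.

A = (K − N₀)/N₀ = (3860 − 649)/649 = 4.9476.
Solve 3860/(1 + 4.9476·e^(−0.22t)) = 2895: 1 + 4.9476·e^(−0.22t) = 1.3333, so e^(−0.22t) = 0.0673726.
−0.22·t = ln(0.0673726) = -2.6975, so t = 2.6975/0.22 = 12.261.

12.26 years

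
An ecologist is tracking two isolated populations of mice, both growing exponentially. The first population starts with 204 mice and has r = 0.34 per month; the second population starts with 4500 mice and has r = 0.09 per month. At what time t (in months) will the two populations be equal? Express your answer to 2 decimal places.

12.37 months

Set 204·e^(0.34t) = 4500·e^(0.09t).
e^((0.34 − 0.09)t) = 4500/204 → e^(0.25·t) = 22.059.
0.25·t = ln(22.059) = 3.0937, so t = 3.0937/0.25 = 12.375.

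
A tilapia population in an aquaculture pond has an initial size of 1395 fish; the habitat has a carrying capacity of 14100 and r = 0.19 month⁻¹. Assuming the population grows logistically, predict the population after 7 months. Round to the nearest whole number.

4136 fish

A = (K − N₀)/N₀ = (14100 − 1395)/1395 = 9.1075.
N(t) = K/(1 + A·e^(−rt)) = 14100/(1 + 9.1075×e^(−0.19×7)).
e^(−1.33) = 0.26448; denominator = 1 + 9.1075×0.26448 = 3.4087.
N = 14100/3.4087 = 4136.43.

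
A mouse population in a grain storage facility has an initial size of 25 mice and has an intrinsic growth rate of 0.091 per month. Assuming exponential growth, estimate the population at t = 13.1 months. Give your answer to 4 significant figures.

82.35 mice

N(t) = N₀·e^(rt) = 25 × e^(0.091×13.1) = 25 × e^1.192.
e^1.192 ≈ 3.294, so N ≈ 25 × 3.294 = 82.3498.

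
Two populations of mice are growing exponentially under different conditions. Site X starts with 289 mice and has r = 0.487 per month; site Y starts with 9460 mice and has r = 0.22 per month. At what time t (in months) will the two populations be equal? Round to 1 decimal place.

13.1 months

Set 289·e^(0.487t) = 9460·e^(0.22t).
e^((0.487 − 0.22)t) = 9460/289 → e^(0.267·t) = 32.734.
0.267·t = ln(32.734) = 3.4884, so t = 3.4884/0.267 = 13.065.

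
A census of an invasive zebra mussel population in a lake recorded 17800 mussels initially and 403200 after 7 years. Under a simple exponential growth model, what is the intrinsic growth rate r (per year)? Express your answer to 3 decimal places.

From N(t) = N₀·e^(rt): e^(r·7) = 403200/17800 = 22.652.
r·7 = ln(22.652) = 3.1202, so r = 3.1202/7 = 0.44575.

0.446 per year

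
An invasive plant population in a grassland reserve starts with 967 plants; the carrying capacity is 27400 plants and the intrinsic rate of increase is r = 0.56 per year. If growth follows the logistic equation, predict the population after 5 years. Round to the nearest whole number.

A = (K − N₀)/N₀ = (27400 − 967)/967 = 27.335.
N(t) = K/(1 + A·e^(−rt)) = 27400/(1 + 27.335×e^(−0.56×5)).
e^(−2.8) = 0.06081; denominator = 1 + 27.335×0.06081 = 2.6622.
N = 27400/2.6622 = 10292.1.

10292 plants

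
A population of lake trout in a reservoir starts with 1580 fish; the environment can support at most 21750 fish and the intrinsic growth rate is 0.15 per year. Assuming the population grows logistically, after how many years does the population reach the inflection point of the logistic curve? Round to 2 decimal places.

16.98 years

Logistic growth is fastest at N = K/2 = 10875.
A = (K − N₀)/N₀ = 12.766. Set K/(1 + A·e^(−rt)) = K/2 → A·e^(−rt) = 1.
e^(−0.15t) = 1/12.766 = 0.0783342, so t = ln(12.766)/0.15 = 2.5468/0.15 = 16.978.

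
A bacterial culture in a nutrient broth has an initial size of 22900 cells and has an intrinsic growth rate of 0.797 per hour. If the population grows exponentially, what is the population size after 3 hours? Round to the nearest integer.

250169 cells

N(t) = N₀·e^(rt) = 22900 × e^(0.797×3) = 22900 × e^2.391.
e^2.391 ≈ 10.924, so N ≈ 22900 × 10.924 = 250169.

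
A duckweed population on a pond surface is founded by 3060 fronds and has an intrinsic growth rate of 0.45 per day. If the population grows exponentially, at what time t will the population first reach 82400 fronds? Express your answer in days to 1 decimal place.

Set N₀·e^(rt) = 82400: e^(0.45·t) = 82400/3060 = 26.928.
0.45·t = ln(26.928) = 3.2932, so t = 3.2932/0.45 = 7.3182.

7.3 days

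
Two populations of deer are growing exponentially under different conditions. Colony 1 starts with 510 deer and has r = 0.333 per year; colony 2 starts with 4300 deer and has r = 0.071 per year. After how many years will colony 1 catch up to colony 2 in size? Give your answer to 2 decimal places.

Set 510·e^(0.333t) = 4300·e^(0.071t).
e^((0.333 − 0.071)t) = 4300/510 → e^(0.262·t) = 8.4314.
0.262·t = ln(8.4314) = 2.132, so t = 2.132/0.262 = 8.1373.

8.14 years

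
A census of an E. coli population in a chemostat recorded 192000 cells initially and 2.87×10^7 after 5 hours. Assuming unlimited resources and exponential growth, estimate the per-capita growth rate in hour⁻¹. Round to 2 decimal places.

From N(t) = N₀·e^(rt): e^(r·5) = 2.87×10^7/192000 = 149.48.
r·5 = ln(149.48) = 5.0072, so r = 5.0072/5 = 1.0014.

1.00 per hour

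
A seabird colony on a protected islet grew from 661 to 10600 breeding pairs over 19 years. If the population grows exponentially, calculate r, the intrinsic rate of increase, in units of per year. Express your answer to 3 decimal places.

From N(t) = N₀·e^(rt): e^(r·19) = 10600/661 = 16.036.
r·19 = ln(16.036) = 2.7749, so r = 2.7749/19 = 0.14605.

0.146 per year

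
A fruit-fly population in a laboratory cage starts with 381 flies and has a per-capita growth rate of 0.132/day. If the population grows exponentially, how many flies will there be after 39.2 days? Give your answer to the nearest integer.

N(t) = N₀·e^(rt) = 381 × e^(0.132×39.2) = 381 × e^5.174.
e^5.174 ≈ 176.69, so N ≈ 381 × 176.69 = 67319.1.

67319 flies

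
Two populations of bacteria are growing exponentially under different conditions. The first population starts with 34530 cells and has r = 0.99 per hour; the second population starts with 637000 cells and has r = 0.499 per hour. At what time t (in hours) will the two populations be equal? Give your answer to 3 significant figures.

5.94 hours

Set 34530·e^(0.99t) = 637000·e^(0.499t).
e^((0.99 − 0.499)t) = 637000/34530 → e^(0.491·t) = 18.448.
0.491·t = ln(18.448) = 2.9149, so t = 2.9149/0.491 = 5.9367.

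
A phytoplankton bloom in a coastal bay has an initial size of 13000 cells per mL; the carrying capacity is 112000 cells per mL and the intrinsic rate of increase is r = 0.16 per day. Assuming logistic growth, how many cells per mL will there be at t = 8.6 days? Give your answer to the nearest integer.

38310 cells per mL

A = (K − N₀)/N₀ = (112000 − 13000)/13000 = 7.6154.
N(t) = K/(1 + A·e^(−rt)) = 112000/(1 + 7.6154×e^(−0.16×8.6)).
e^(−1.376) = 0.25259; denominator = 1 + 7.6154×0.25259 = 2.9235.
N = 112000/2.9235 = 38309.6.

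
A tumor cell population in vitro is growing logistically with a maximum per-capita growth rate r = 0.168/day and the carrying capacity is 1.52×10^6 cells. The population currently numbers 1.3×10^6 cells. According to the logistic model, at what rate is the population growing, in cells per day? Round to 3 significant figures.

dN/dt = rN(1 − N/K) = 0.168 × 1.3×10^6 × (1 − 1.3×10^6/1.52×10^6).
1 − 1.3×10^6/1.52×10^6 = 0.14474; dN/dt = 0.168 × 1.3×10^6 × 0.14474 = 31611.

31600 cells per day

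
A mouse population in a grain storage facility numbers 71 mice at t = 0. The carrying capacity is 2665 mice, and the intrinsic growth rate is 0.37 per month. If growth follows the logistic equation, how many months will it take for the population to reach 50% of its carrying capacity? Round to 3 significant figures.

A = (K − N₀)/N₀ = (2665 − 71)/71 = 36.535.
Solve 2665/(1 + 36.535·e^(−0.37t)) = 1332.5: 1 + 36.535·e^(−0.37t) = 2, so e^(−0.37t) = 0.0273709.
−0.37·t = ln(0.0273709) = -3.5983, so t = 3.5983/0.37 = 9.7251.

9.73 months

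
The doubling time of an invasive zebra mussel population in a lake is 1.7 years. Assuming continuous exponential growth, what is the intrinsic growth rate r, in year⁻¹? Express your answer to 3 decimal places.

0.408 per year

r = ln(2)/t_d = 0.6931/1.7 = 0.40773.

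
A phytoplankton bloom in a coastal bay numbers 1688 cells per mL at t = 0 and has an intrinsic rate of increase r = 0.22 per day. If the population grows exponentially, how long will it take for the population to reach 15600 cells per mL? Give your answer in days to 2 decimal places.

Set N₀·e^(rt) = 15600: e^(0.22·t) = 15600/1688 = 9.2417.
0.22·t = ln(9.2417) = 2.2237, so t = 2.2237/0.22 = 10.108.

10.11 days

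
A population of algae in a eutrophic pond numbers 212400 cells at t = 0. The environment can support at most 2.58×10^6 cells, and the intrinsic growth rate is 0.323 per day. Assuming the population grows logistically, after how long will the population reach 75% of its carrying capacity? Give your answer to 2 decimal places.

A = (K − N₀)/N₀ = (2.58×10^6 − 212400)/212400 = 11.147.
Solve 2.58×10^6/(1 + 11.147·e^(−0.323t)) = 1.935×10^6: 1 + 11.147·e^(−0.323t) = 1.3333, so e^(−0.323t) = 0.0299037.
−0.323·t = ln(0.0299037) = -3.5098, so t = 3.5098/0.323 = 10.866.

10.87 days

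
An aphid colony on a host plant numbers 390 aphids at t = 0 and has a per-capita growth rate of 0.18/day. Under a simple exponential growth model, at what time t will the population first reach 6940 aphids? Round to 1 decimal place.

Set N₀·e^(rt) = 6940: e^(0.18·t) = 6940/390 = 17.795.
0.18·t = ln(17.795) = 2.8789, so t = 2.8789/0.18 = 15.994.

16.0 days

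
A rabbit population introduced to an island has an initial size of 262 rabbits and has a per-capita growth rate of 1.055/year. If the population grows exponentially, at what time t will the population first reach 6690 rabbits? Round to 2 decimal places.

Set N₀·e^(rt) = 6690: e^(1.055·t) = 6690/262 = 25.534.
1.055·t = ln(25.534) = 3.24, so t = 3.24/1.055 = 3.0711.

3.07 years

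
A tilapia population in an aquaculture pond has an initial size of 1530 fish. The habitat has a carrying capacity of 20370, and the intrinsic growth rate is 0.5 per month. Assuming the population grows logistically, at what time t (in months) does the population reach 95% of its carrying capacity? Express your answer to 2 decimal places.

A = (K − N₀)/N₀ = (20370 − 1530)/1530 = 12.314.
Solve 20370/(1 + 12.314·e^(−0.5t)) = 19351.5: 1 + 12.314·e^(−0.5t) = 1.0526, so e^(−0.5t) = 0.00427422.
−0.5·t = ln(0.00427422) = -5.4552, so t = 5.4552/0.5 = 10.91.

10.91 months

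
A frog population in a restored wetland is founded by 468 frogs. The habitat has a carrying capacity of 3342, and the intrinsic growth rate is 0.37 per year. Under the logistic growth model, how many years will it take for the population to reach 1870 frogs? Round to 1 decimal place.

5.6 years

A = (K − N₀)/N₀ = (3342 − 468)/468 = 6.141.
Solve 3342/(1 + 6.141·e^(−0.37t)) = 1870: 1 + 6.141·e^(−0.37t) = 1.7872, so e^(−0.37t) = 0.128181.
−0.37·t = ln(0.128181) = -2.0543, so t = 2.0543/0.37 = 5.5522.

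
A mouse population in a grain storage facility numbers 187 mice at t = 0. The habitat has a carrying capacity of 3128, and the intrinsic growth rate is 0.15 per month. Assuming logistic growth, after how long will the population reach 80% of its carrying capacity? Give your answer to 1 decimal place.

A = (K − N₀)/N₀ = (3128 − 187)/187 = 15.727.
Solve 3128/(1 + 15.727·e^(−0.15t)) = 2502.4: 1 + 15.727·e^(−0.15t) = 1.25, so e^(−0.15t) = 0.015896.
−0.15·t = ln(0.015896) = -4.1417, so t = 4.1417/0.15 = 27.611.

27.6 months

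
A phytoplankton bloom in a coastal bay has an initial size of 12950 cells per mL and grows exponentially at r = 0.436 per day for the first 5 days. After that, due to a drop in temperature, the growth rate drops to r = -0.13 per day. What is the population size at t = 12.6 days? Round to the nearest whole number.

42653 cells per mL

Phase 1: N(5) = 12950·e^(0.436×5) = 12950·e^2.18 = 114560.
Phase 2 runs for 12.6 − 5 = 7.6 days at r = -0.13.
N(12.6) = 114560·e^(-0.13×7.6) = 114560·e^-0.988 = 42652.9.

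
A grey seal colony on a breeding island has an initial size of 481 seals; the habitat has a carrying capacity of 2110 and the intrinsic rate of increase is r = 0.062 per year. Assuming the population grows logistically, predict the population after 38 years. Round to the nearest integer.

A = (K − N₀)/N₀ = (2110 − 481)/481 = 3.3867.
N(t) = K/(1 + A·e^(−rt)) = 2110/(1 + 3.3867×e^(−0.062×38)).
e^(−2.356) = 0.094799; denominator = 1 + 3.3867×0.094799 = 1.3211.
N = 2110/1.3211 = 1597.21.

1597 seals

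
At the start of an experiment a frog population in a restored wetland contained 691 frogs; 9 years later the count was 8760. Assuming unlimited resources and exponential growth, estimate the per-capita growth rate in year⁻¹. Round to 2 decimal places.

0.28 per year

From N(t) = N₀·e^(rt): e^(r·9) = 8760/691 = 12.677.
r·9 = ln(12.677) = 2.5398, so r = 2.5398/9 = 0.2822.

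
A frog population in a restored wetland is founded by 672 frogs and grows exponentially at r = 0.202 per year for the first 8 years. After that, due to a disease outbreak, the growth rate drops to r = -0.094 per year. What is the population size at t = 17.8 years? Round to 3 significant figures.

1350 frogs

Phase 1: N(8) = 672·e^(0.202×8) = 672·e^1.616 = 3382.12.
Phase 2 runs for 17.8 − 8 = 9.8 years at r = -0.094.
N(17.8) = 3382.12·e^(-0.094×9.8) = 3382.12·e^-0.9212 = 1346.22.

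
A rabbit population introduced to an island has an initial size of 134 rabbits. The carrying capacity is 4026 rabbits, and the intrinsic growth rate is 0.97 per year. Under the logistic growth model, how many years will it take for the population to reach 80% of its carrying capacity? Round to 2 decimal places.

A = (K − N₀)/N₀ = (4026 − 134)/134 = 29.045.
Solve 4026/(1 + 29.045·e^(−0.97t)) = 3220.8: 1 + 29.045·e^(−0.97t) = 1.25, so e^(−0.97t) = 0.0086074.
−0.97·t = ln(0.0086074) = -4.7551, so t = 4.7551/0.97 = 4.9022.

4.90 years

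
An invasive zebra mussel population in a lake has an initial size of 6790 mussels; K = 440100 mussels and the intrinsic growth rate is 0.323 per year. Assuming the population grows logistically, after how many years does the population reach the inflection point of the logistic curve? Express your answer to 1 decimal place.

Logistic growth is fastest at N = K/2 = 220050.
A = (K − N₀)/N₀ = 63.816. Set K/(1 + A·e^(−rt)) = K/2 → A·e^(−rt) = 1.
e^(−0.323t) = 1/63.816 = 0.0156701, so t = ln(63.816)/0.323 = 4.156/0.323 = 12.867.

12.9 years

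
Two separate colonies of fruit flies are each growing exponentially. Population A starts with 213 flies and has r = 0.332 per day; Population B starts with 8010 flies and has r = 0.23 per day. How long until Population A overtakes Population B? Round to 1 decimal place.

35.6 days

Set 213·e^(0.332t) = 8010·e^(0.23t).
e^((0.332 − 0.23)t) = 8010/213 → e^(0.102·t) = 37.606.
0.102·t = ln(37.606) = 3.6272, so t = 3.6272/0.102 = 35.56.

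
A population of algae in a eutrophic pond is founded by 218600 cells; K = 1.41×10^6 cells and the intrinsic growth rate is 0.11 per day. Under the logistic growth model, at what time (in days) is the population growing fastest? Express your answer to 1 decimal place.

Logistic growth is fastest at N = K/2 = 705000.
A = (K − N₀)/N₀ = 5.4501. Set K/(1 + A·e^(−rt)) = K/2 → A·e^(−rt) = 1.
e^(−0.11t) = 1/5.4501 = 0.183482, so t = ln(5.4501)/0.11 = 1.6956/0.11 = 15.415.

15.4 days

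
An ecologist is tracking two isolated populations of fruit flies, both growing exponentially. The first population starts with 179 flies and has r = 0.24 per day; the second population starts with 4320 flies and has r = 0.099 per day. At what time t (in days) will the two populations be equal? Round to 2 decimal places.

22.58 days

Set 179·e^(0.24t) = 4320·e^(0.099t).
e^((0.24 − 0.099)t) = 4320/179 → e^(0.141·t) = 24.134.
0.141·t = ln(24.134) = 3.1836, so t = 3.1836/0.141 = 22.579.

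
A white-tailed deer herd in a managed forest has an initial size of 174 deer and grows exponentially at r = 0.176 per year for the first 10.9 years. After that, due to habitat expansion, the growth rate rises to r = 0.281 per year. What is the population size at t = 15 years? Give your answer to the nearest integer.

Phase 1: N(10.9) = 174·e^(0.176×10.9) = 174·e^1.918 = 1184.95.
Phase 2 runs for 15 − 10.9 = 4.1 years at r = 0.281.
N(15) = 1184.95·e^(0.281×4.1) = 1184.95·e^1.152 = 3750.17.

3750 deer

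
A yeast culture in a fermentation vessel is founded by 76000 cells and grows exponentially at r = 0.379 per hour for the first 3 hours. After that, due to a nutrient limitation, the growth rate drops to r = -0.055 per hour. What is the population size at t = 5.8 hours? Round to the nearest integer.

Phase 1: N(3) = 76000·e^(0.379×3) = 76000·e^1.137 = 236923.
Phase 2 runs for 5.8 − 3 = 2.8 hours at r = -0.055.
N(5.8) = 236923·e^(-0.055×2.8) = 236923·e^-0.154 = 203107.

203107 cells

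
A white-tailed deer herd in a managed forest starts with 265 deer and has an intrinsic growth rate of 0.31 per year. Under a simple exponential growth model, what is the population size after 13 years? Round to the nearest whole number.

14909 deer

N(t) = N₀·e^(rt) = 265 × e^(0.31×13) = 265 × e^4.03.
e^4.03 ≈ 56.261, so N ≈ 265 × 56.261 = 14909.1.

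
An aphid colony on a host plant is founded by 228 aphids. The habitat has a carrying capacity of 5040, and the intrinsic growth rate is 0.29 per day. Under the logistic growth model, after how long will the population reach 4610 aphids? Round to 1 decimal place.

A = (K − N₀)/N₀ = (5040 − 228)/228 = 21.105.
Solve 5040/(1 + 21.105·e^(−0.29t)) = 4610: 1 + 21.105·e^(−0.29t) = 1.0933, so e^(−0.29t) = 0.00441954.
−0.29·t = ln(0.00441954) = -5.4217, so t = 5.4217/0.29 = 18.696.

18.7 days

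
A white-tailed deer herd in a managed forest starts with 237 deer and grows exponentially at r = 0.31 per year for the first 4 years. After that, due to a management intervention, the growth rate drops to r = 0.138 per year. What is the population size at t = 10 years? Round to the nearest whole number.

1874 deer

Phase 1: N(4) = 237·e^(0.31×4) = 237·e^1.24 = 818.98.
Phase 2 runs for 10 − 4 = 6 years at r = 0.138.
N(10) = 818.98·e^(0.138×6) = 818.98·e^0.828 = 1874.43.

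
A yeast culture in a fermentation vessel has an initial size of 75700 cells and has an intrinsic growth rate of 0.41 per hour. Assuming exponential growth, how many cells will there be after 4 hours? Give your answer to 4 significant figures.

390200 cells

N(t) = N₀·e^(rt) = 75700 × e^(0.41×4) = 75700 × e^1.64.
e^1.64 ≈ 5.1552, so N ≈ 75700 × 5.1552 = 390246.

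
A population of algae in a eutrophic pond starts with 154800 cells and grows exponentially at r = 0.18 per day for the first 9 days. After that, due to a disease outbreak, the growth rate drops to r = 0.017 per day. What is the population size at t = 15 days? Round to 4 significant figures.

Phase 1: N(9) = 154800·e^(0.18×9) = 154800·e^1.62 = 782218.
Phase 2 runs for 15 − 9 = 6 days at r = 0.017.
N(15) = 782218·e^(0.017×6) = 782218·e^0.102 = 866216.

866200 cells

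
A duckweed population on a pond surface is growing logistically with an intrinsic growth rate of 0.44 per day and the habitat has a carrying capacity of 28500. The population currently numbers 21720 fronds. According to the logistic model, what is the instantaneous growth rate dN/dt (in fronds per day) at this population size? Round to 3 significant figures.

2270 fronds per day

dN/dt = rN(1 − N/K) = 0.44 × 21720 × (1 − 21720/28500).
1 − 21720/28500 = 0.23789; dN/dt = 0.44 × 21720 × 0.23789 = 2273.5.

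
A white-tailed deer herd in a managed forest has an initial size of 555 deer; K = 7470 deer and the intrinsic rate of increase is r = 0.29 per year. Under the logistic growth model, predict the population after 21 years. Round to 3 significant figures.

A = (K − N₀)/N₀ = (7470 − 555)/555 = 12.459.
N(t) = K/(1 + A·e^(−rt)) = 7470/(1 + 12.459×e^(−0.29×21)).
e^(−6.09) = 0.0022654; denominator = 1 + 12.459×0.0022654 = 1.0282.
N = 7470/1.0282 = 7264.94.

7260 deer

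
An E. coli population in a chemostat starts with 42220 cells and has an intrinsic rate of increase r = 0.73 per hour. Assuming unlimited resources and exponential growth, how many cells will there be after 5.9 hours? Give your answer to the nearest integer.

N(t) = N₀·e^(rt) = 42220 × e^(0.73×5.9) = 42220 × e^4.307.
e^4.307 ≈ 74.218, so N ≈ 42220 × 74.218 = 3.133463×10^6.

3133463 cells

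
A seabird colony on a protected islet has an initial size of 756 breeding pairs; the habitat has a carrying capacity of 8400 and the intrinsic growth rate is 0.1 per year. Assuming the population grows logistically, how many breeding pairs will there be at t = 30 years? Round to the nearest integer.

A = (K − N₀)/N₀ = (8400 − 756)/756 = 10.111.
N(t) = K/(1 + A·e^(−rt)) = 8400/(1 + 10.111×e^(−0.1×30)).
e^(−3) = 0.049787; denominator = 1 + 10.111×0.049787 = 1.5034.
N = 8400/1.5034 = 5587.33.

5587 breeding pairs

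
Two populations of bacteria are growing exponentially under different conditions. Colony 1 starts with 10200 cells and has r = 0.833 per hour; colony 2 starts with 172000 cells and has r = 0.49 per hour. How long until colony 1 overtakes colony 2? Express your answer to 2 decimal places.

8.24 hours

Set 10200·e^(0.833t) = 172000·e^(0.49t).
e^((0.833 − 0.49)t) = 172000/10200 → e^(0.343·t) = 16.863.
0.343·t = ln(16.863) = 2.8251, so t = 2.8251/0.343 = 8.2365.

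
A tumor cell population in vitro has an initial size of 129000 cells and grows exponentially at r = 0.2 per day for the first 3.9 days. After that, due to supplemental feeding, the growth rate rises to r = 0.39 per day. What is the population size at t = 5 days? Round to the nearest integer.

Phase 1: N(3.9) = 129000·e^(0.2×3.9) = 129000·e^0.78 = 281410.
Phase 2 runs for 5 − 3.9 = 1.1 days at r = 0.39.
N(5) = 281410·e^(0.39×1.1) = 281410·e^0.429 = 432167.

432167 cells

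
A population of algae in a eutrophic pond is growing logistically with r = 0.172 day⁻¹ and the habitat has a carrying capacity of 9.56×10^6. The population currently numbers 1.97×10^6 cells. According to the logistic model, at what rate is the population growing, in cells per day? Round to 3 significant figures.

269000 cells per day

dN/dt = rN(1 − N/K) = 0.172 × 1.97×10^6 × (1 − 1.97×10^6/9.56×10^6).
1 − 1.97×10^6/9.56×10^6 = 0.79393; dN/dt = 0.172 × 1.97×10^6 × 0.79393 = 2.69016×10^5.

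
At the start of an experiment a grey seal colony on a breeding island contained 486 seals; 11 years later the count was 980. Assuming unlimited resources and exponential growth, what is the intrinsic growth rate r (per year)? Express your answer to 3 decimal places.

From N(t) = N₀·e^(rt): e^(r·11) = 980/486 = 2.0165.
r·11 = ln(2.0165) = 0.70134, so r = 0.70134/11 = 0.063759.

0.064 per year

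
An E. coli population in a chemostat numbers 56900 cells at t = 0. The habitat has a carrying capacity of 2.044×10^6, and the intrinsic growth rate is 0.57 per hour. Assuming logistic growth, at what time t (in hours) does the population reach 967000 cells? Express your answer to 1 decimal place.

A = (K − N₀)/N₀ = (2.044×10^6 − 56900)/56900 = 34.923.
Solve 2.044×10^6/(1 + 34.923·e^(−0.57t)) = 967000: 1 + 34.923·e^(−0.57t) = 2.1138, so e^(−0.57t) = 0.031892.
−0.57·t = ln(0.031892) = -3.4454, so t = 3.4454/0.57 = 6.0446.

6.0 hours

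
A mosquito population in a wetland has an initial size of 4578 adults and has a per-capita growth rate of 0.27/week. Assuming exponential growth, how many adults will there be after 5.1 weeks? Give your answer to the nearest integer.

N(t) = N₀·e^(rt) = 4578 × e^(0.27×5.1) = 4578 × e^1.377.
e^1.377 ≈ 3.963, so N ≈ 4578 × 3.963 = 18142.6.

18143 adults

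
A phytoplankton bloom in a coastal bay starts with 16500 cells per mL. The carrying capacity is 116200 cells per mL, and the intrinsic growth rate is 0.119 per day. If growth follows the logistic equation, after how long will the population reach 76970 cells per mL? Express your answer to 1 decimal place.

A = (K − N₀)/N₀ = (116200 − 16500)/16500 = 6.0424.
Solve 116200/(1 + 6.0424·e^(−0.119t)) = 76970: 1 + 6.0424·e^(−0.119t) = 1.5097, so e^(−0.119t) = 0.0843501.
−0.119·t = ln(0.0843501) = -2.4728, so t = 2.4728/0.119 = 20.78.

20.8 days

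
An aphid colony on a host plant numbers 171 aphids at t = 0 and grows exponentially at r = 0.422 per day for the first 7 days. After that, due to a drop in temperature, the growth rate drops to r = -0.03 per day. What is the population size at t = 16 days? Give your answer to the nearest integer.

2504 aphids

Phase 1: N(7) = 171·e^(0.422×7) = 171·e^2.954 = 3280.21.
Phase 2 runs for 16 − 7 = 9 days at r = -0.03.
N(16) = 3280.21·e^(-0.03×9) = 3280.21·e^-0.27 = 2504.05.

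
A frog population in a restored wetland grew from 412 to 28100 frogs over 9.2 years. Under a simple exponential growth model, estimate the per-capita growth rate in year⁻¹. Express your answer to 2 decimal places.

0.46 per year

From N(t) = N₀·e^(rt): e^(r·9.2) = 28100/412 = 68.204.
r·9.2 = ln(68.204) = 4.2225, so r = 4.2225/9.2 = 0.45897.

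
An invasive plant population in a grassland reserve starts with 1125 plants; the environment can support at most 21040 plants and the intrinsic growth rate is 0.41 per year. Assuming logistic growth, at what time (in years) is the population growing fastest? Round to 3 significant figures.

7.01 years

Logistic growth is fastest at N = K/2 = 10520.
A = (K − N₀)/N₀ = 17.702. Set K/(1 + A·e^(−rt)) = K/2 → A·e^(−rt) = 1.
e^(−0.41t) = 1/17.702 = 0.0564901, so t = ln(17.702)/0.41 = 2.8737/0.41 = 7.009.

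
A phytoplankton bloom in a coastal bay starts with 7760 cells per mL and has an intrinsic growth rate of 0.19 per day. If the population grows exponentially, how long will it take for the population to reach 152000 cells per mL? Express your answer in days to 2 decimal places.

15.66 days

Set N₀·e^(rt) = 152000: e^(0.19·t) = 152000/7760 = 19.588.
0.19·t = ln(19.588) = 2.9749, so t = 2.9749/0.19 = 15.657.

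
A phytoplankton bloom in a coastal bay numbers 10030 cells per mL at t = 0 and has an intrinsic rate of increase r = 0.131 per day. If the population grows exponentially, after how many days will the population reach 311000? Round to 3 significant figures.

26.2 days

Set N₀·e^(rt) = 311000: e^(0.131·t) = 311000/10030 = 31.007.
0.131·t = ln(31.007) = 3.4342, so t = 3.4342/0.131 = 26.215.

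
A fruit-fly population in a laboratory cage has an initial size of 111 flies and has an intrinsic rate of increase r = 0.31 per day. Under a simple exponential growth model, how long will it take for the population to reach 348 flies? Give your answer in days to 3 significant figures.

3.69 days

Set N₀·e^(rt) = 348: e^(0.31·t) = 348/111 = 3.1351.
0.31·t = ln(3.1351) = 1.1427, so t = 1.1427/0.31 = 3.686.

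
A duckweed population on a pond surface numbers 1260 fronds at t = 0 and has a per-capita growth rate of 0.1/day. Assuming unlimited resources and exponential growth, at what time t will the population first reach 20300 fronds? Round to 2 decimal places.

Set N₀·e^(rt) = 20300: e^(0.1·t) = 20300/1260 = 16.111.
0.1·t = ln(16.111) = 2.7795, so t = 2.7795/0.1 = 27.795.

27.80 days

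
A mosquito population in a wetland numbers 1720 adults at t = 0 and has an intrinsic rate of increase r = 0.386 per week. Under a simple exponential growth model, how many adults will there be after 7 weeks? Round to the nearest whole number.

25644 adults

N(t) = N₀·e^(rt) = 1720 × e^(0.386×7) = 1720 × e^2.702.
e^2.702 ≈ 14.91, so N ≈ 1720 × 14.91 = 25644.4.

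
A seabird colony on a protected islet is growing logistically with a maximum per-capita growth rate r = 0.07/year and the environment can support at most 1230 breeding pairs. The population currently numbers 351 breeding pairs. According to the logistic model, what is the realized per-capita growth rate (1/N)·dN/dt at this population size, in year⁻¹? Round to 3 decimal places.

(1/N)·dN/dt = r(1 − N/K) = 0.07 × (1 − 351/1230).
= 0.07 × 0.71463 = 0.050024.

0.050 per year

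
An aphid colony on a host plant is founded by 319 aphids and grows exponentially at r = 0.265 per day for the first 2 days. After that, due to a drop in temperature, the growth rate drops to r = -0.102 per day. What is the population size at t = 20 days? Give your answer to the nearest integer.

Phase 1: N(2) = 319·e^(0.265×2) = 319·e^0.53 = 541.959.
Phase 2 runs for 20 − 2 = 18 days at r = -0.102.
N(20) = 541.959·e^(-0.102×18) = 541.959·e^-1.836 = 86.4176.

86 aphids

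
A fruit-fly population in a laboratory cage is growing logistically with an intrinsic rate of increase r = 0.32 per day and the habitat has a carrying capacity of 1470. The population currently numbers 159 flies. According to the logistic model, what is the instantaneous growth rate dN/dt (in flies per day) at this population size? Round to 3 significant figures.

dN/dt = rN(1 − N/K) = 0.32 × 159 × (1 − 159/1470).
1 − 159/1470 = 0.89184; dN/dt = 0.32 × 159 × 0.89184 = 45.377.

45.4 flies per day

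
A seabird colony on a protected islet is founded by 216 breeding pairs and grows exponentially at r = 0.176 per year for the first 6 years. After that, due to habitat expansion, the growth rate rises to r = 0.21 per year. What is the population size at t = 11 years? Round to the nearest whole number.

1775 breeding pairs

Phase 1: N(6) = 216·e^(0.176×6) = 216·e^1.056 = 620.967.
Phase 2 runs for 11 − 6 = 5 years at r = 0.21.
N(11) = 620.967·e^(0.21×5) = 620.967·e^1.05 = 1774.51.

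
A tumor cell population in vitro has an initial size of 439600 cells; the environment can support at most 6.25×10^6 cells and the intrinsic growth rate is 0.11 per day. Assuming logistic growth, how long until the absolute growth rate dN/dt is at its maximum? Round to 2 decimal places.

23.47 days

Logistic growth is fastest at N = K/2 = 3.125×10^6.
A = (K − N₀)/N₀ = 13.217. Set K/(1 + A·e^(−rt)) = K/2 → A·e^(−rt) = 1.
e^(−0.11t) = 1/13.217 = 0.0756574, so t = ln(13.217)/0.11 = 2.5815/0.11 = 23.469.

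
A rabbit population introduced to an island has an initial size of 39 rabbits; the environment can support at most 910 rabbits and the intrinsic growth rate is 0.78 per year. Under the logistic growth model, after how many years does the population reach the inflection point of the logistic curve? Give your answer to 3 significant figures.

Logistic growth is fastest at N = K/2 = 455.
A = (K − N₀)/N₀ = 22.333. Set K/(1 + A·e^(−rt)) = K/2 → A·e^(−rt) = 1.
e^(−0.78t) = 1/22.333 = 0.0447761, so t = ln(22.333)/0.78 = 3.1061/0.78 = 3.9822.

3.98 years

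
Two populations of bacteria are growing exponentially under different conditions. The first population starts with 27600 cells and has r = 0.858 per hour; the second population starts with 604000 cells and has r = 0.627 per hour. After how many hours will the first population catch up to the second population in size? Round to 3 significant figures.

Set 27600·e^(0.858t) = 604000·e^(0.627t).
e^((0.858 − 0.627)t) = 604000/27600 → e^(0.231·t) = 21.884.
0.231·t = ln(21.884) = 3.0858, so t = 3.0858/0.231 = 13.358.

13.4 hours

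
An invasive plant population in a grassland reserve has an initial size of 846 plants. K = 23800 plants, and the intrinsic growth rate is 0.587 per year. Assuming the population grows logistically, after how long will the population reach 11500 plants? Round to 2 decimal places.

A = (K − N₀)/N₀ = (23800 − 846)/846 = 27.132.
Solve 23800/(1 + 27.132·e^(−0.587t)) = 11500: 1 + 27.132·e^(−0.587t) = 2.0696, so e^(−0.587t) = 0.0394202.
−0.587·t = ln(0.0394202) = -3.2335, so t = 3.2335/0.587 = 5.5085.

5.51 years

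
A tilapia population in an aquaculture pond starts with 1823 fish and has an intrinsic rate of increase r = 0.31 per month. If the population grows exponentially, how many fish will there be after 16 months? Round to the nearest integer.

N(t) = N₀·e^(rt) = 1823 × e^(0.31×16) = 1823 × e^4.96.
e^4.96 ≈ 142.59, so N ≈ 1823 × 142.59 = 259948.

259948 fish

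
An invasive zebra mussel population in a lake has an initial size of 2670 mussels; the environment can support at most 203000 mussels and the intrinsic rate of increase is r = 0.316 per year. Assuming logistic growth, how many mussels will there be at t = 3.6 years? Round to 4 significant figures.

8103 mussels

A = (K − N₀)/N₀ = (203000 − 2670)/2670 = 75.03.
N(t) = K/(1 + A·e^(−rt)) = 203000/(1 + 75.03×e^(−0.316×3.6)).
e^(−1.138) = 0.32059; denominator = 1 + 75.03×0.32059 = 25.054.
N = 203000/25.054 = 8102.61.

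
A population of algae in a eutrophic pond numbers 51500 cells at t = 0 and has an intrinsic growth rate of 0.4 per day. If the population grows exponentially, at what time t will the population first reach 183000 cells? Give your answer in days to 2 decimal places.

3.17 days

Set N₀·e^(rt) = 183000: e^(0.4·t) = 183000/51500 = 3.5534.
0.4·t = ln(3.5534) = 1.2679, so t = 1.2679/0.4 = 3.1698.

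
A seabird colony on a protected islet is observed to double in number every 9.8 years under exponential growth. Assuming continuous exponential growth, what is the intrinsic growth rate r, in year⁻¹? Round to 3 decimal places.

0.071 per year

r = ln(2)/t_d = 0.6931/9.8 = 0.070729.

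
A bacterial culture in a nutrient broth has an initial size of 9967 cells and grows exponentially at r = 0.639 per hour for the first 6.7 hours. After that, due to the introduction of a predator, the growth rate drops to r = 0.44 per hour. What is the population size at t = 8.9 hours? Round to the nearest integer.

Phase 1: N(6.7) = 9967·e^(0.639×6.7) = 9967·e^4.281 = 720957.
Phase 2 runs for 8.9 − 6.7 = 2.2 hours at r = 0.44.
N(8.9) = 720957·e^(0.44×2.2) = 720957·e^0.968 = 1.898045×10^6.

1898045 cells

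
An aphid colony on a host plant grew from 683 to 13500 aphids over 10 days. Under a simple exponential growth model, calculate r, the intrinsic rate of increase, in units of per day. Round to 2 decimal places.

0.30 per day

From N(t) = N₀·e^(rt): e^(r·10) = 13500/683 = 19.766.
r·10 = ln(19.766) = 2.984, so r = 2.984/10 = 0.2984.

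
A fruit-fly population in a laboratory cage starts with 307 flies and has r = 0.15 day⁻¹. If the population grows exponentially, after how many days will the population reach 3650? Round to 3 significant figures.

16.5 days

Set N₀·e^(rt) = 3650: e^(0.15·t) = 3650/307 = 11.889.
0.15·t = ln(11.889) = 2.4756, so t = 2.4756/0.15 = 16.504.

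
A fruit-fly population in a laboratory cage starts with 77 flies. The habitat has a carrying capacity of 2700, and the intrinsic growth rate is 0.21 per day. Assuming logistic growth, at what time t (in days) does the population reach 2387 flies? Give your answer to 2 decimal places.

A = (K − N₀)/N₀ = (2700 − 77)/77 = 34.065.
Solve 2700/(1 + 34.065·e^(−0.21t)) = 2387: 1 + 34.065·e^(−0.21t) = 1.1311, so e^(−0.21t) = 0.00384932.
−0.21·t = ln(0.00384932) = -5.5599, so t = 5.5599/0.21 = 26.476.

26.48 days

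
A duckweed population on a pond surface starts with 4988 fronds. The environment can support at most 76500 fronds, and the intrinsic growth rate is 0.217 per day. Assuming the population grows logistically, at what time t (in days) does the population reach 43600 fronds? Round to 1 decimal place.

13.6 days

A = (K − N₀)/N₀ = (76500 − 4988)/4988 = 14.337.
Solve 76500/(1 + 14.337·e^(−0.217t)) = 43600: 1 + 14.337·e^(−0.217t) = 1.7546, so e^(−0.217t) = 0.0526329.
−0.217·t = ln(0.0526329) = -2.9444, so t = 2.9444/0.217 = 13.569.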